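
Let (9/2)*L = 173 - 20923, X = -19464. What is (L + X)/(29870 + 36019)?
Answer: -216676/593001 ≈ -0.36539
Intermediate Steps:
L = -41500/9 (L = 2*(173 - 20923)/9 = (2/9)*(-20750) = -41500/9 ≈ -4611.1)
(L + X)/(29870 + 36019) = (-41500/9 - 19464)/(29870 + 36019) = -216676/9/65889 = -216676/9*1/65889 = -216676/593001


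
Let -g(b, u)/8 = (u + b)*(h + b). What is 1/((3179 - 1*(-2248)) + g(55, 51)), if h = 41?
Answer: -1/75981 ≈ -1.3161e-5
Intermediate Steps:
g(b, u) = -8*(41 + b)*(b + u) (g(b, u) = -8*(u + b)*(41 + b) = -8*(b + u)*(41 + b) = -8*(41 + b)*(b + u))
1/((3179 - 1*(-2248)) + g(55, 51)) = 1/((3179 - 1*(-2248)) + (-328*55 - 328*51 - 8*55² - 8*55*51)) = 1/((3179 + 2248) + (-18040 - 16728 - 8*3025 - 22440)) = 1/(5427 + (-18040 - 16728 - 24200 - 22440)) = 1/(5427 - 81408) = 1/(-75981) = -1/75981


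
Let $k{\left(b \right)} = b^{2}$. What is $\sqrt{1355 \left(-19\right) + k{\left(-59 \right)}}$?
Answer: $22 i \sqrt{46} \approx 149.21 i$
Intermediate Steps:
$\sqrt{1355 \left(-19\right) + k{\left(-59 \right)}} = \sqrt{1355 \left(-19\right) + \left(-59\right)^{2}} = \sqrt{-25745 + 3481} = \sqrt{-22264} = 22 i \sqrt{46}$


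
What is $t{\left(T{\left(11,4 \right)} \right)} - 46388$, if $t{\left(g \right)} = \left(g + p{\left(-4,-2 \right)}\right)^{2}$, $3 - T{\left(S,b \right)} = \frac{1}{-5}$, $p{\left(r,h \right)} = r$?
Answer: $- \frac{1159684}{25} \approx -46387.0$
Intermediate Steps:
$T{\left(S,b \right)} = \frac{16}{5}$ ($T{\left(S,b \right)} = 3 - \frac{1}{-5} = 3 - - \frac{1}{5} = 3 + \frac{1}{5} = \frac{16}{5}$)
$t{\left(g \right)} = \left(-4 + g\right)^{2}$ ($t{\left(g \right)} = \left(g - 4\right)^{2} = \left(-4 + g\right)^{2}$)
$t{\left(T{\left(11,4 \right)} \right)} - 46388 = \left(-4 + \frac{16}{5}\right)^{2} - 46388 = \left(- \frac{4}{5}\right)^{2} - 46388 = \frac{16}{25} - 46388 = - \frac{1159684}{25}$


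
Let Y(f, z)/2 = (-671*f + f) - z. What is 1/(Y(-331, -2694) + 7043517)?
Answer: 1/7492445 ≈ 1.3347e-7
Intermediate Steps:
Y(f, z) = -1340*f - 2*z (Y(f, z) = 2*((-671*f + f) - z) = 2*(-670*f - z) = 2*(-z - 670*f) = -1340*f - 2*z)
1/(Y(-331, -2694) + 7043517) = 1/((-1340*(-331) - 2*(-2694)) + 7043517) = 1/((443540 + 5388) + 7043517) = 1/(448928 + 7043517) = 1/7492445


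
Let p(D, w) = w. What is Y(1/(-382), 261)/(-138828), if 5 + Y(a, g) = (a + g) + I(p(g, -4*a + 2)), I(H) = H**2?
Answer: -6324331/3376389512 ≈ -0.0018731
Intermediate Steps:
Y(a, g) = -5 + a + g + (2 - 4*a)**2 (Y(a, g) = -5 + ((a + g) + (-4*a + 2)**2) = -5 + ((a + g) + (2 - 4*a)**2) = -5 + (a + g + (2 - 4*a)**2) = -5 + a + g + (2 - 4*a)**2)
Y(1/(-382), 261)/(-138828) = (-1 + 261 - 15/(-382) + 16*(1/(-382))**2)/(-138828) = (-1 + 261 - 15*(-1/382) + 16*(-1/382)**2)*(-1/138828) = (-1 + 261 + 15/382 + 16*(1/145924))*(-1/138828) = (-1 + 261 + 15/382 + 4/36481)*(-1/138828) = (18972993/72962)*(-1/138828) = -6324331/3376389512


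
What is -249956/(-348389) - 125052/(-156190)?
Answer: 41303684434/27207438955 ≈ 1.5181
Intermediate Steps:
-249956/(-348389) - 125052/(-156190) = -249956*(-1/348389) - 125052*(-1/156190) = 249956/348389 + 62526/78095 = 41303684434/27207438955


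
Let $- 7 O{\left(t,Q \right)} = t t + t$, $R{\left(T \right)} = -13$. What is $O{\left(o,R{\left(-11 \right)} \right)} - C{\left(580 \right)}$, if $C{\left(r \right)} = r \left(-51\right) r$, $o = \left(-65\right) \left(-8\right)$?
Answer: $\frac{119823880}{7} \approx 1.7118 \cdot 10^{7}$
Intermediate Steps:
$o = 520$
$C{\left(r \right)} = - 51 r^{2}$ ($C{\left(r \right)} = - 51 r r = - 51 r^{2}$)
$O{\left(t,Q \right)} = - \frac{t}{7} - \frac{t^{2}}{7}$ ($O{\left(t,Q \right)} = - \frac{t t + t}{7} = - \frac{t^{2} + t}{7} = - \frac{t + t^{2}}{7} = - \frac{t}{7} - \frac{t^{2}}{7}$)
$O{\left(o,R{\left(-11 \right)} \right)} - C{\left(580 \right)} = \left(- \frac{1}{7}\right) 520 \left(1 + 520\right) - - 51 \cdot 580^{2} = \left(- \frac{1}{7}\right) 520 \cdot 521 - \left(-51\right) 336400 = - \frac{270920}{7} - -17156400 = - \frac{270920}{7} + 17156400 = \frac{119823880}{7}$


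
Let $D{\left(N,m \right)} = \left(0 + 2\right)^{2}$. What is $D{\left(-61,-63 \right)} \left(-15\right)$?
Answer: $-60$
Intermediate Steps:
$D{\left(N,m \right)} = 4$ ($D{\left(N,m \right)} = 2^{2} = 4$)
$D{\left(-61,-63 \right)} \left(-15\right) = 4 \left(-15\right) = -60$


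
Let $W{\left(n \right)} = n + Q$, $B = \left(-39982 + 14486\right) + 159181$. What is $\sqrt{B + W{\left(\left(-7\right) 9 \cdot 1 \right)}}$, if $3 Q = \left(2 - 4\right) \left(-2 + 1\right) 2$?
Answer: $\frac{\sqrt{1202610}}{3} \approx 365.55$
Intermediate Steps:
$B = 133685$ ($B = -25496 + 159181 = 133685$)
$Q = \frac{4}{3}$ ($Q = \frac{\left(2 - 4\right) \left(-2 + 1\right) 2}{3} = \frac{\left(-2\right) \left(-1\right) 2}{3} = \frac{2 \cdot 2}{3} = \frac{1}{3} \cdot 4 = \frac{4}{3} \approx 1.3333$)
$W{\left(n \right)} = \frac{4}{3} + n$ ($W{\left(n \right)} = n + \frac{4}{3} = \frac{4}{3} + n$)
$\sqrt{B + W{\left(\left(-7\right) 9 \cdot 1 \right)}} = \sqrt{133685 + \left(\frac{4}{3} + \left(-7\right) 9 \cdot 1\right)} = \sqrt{133685 + \left(\frac{4}{3} - 63\right)} = \sqrt{133685 - \frac{185}{3}} = \sqrt{\frac{400870}{3}} = \frac{\sqrt{1202610}}{3}$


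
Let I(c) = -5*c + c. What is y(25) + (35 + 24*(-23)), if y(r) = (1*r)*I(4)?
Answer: -917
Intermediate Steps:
I(c) = -4*c
y(r) = -16*r (y(r) = (1*r)*(-4*4) = r*(-16) = -16*r)
y(25) + (35 + 24*(-23)) = -16*25 + (35 + 24*(-23)) = -400 + (35 - 552) = -400 - 517 = -917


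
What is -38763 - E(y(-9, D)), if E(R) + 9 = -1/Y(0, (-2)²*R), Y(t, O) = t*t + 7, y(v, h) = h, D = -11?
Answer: -271277/7 ≈ -38754.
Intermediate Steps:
Y(t, O) = 7 + t² (Y(t, O) = t² + 7 = 7 + t²)
E(R) = -64/7 (E(R) = -9 - 1/(7 + 0²) = -9 - 1/(7 + 0) = -9 - 1/7 = -9 - 1*⅐ = -9 - ⅐ = -64/7)
-38763 - E(y(-9, D)) = -38763 - 1*(-64/7) = -38763 + 64/7 = -271277/7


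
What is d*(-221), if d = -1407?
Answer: 310947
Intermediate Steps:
d*(-221) = -1407*(-221) = 310947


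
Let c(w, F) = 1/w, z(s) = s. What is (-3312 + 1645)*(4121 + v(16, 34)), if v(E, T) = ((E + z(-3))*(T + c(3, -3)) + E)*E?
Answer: -57603185/3 ≈ -1.9201e+7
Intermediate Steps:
c(w, F) = 1/w
v(E, T) = E*(E + (-3 + E)*(⅓ + T)) (v(E, T) = ((E - 3)*(T + 1/3) + E)*E = ((-3 + E)*(T + ⅓) + E)*E = ((-3 + E)*(⅓ + T) + E)*E = (E + (-3 + E)*(⅓ + T))*E = E*(E + (-3 + E)*(⅓ + T)))
(-3312 + 1645)*(4121 + v(16, 34)) = (-3312 + 1645)*(4121 + (⅓)*16*(-3 - 9*34 + 4*16 + 3*16*34)) = -1667*(4121 + (⅓)*16*(-3 - 306 + 64 + 1632)) = -1667*(4121 + (⅓)*16*1387) = -1667*(4121 + 22192/3) = -1667*34555/3 = -57603185/3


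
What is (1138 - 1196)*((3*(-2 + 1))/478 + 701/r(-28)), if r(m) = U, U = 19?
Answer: -9715609/4541 ≈ -2139.5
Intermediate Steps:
r(m) = 19
(1138 - 1196)*((3*(-2 + 1))/478 + 701/r(-28)) = (1138 - 1196)*((3*(-2 + 1))/478 + 701/19) = -58*((3*(-1))*(1/478) + 701*(1/19)) = -58*(-3*1/478 + 701/19) = -58*(-3/478 + 701/19) = -58*335021/9082 = -9715609/4541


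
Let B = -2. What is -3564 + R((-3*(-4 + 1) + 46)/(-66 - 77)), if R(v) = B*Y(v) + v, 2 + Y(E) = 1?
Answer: -46311/13 ≈ -3562.4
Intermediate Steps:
Y(E) = -1 (Y(E) = -2 + 1 = -1)
R(v) = 2 + v (R(v) = -2*(-1) + v = 2 + v)
-3564 + R((-3*(-4 + 1) + 46)/(-66 - 77)) = -3564 + (2 + (-3*(-4 + 1) + 46)/(-66 - 77)) = -3564 + (2 + (-3*(-3) + 46)/(-143)) = -3564 + (2 + (9 + 46)*(-1/143)) = -3564 + (2 + 55*(-1/143)) = -3564 + (2 - 5/13) = -3564 + 21/13 = -46311/13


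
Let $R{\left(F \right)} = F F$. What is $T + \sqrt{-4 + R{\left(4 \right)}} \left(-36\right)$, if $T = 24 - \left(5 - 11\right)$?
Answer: $30 - 72 \sqrt{3} \approx -94.708$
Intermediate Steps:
$T = 30$ ($T = 24 - -6 = 24 + 6 = 30$)
$R{\left(F \right)} = F^{2}$
$T + \sqrt{-4 + R{\left(4 \right)}} \left(-36\right) = 30 + \sqrt{-4 + 4^{2}} \left(-36\right) = 30 + \sqrt{-4 + 16} \left(-36\right) = 30 + \sqrt{12} \left(-36\right) = 30 + 2 \sqrt{3} \left(-36\right) = 30 - 72 \sqrt{3}$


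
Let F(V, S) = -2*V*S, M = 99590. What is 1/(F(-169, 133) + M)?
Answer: 1/144544 ≈ 6.9183e-6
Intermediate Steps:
F(V, S) = -2*S*V
1/(F(-169, 133) + M) = 1/(-2*133*(-169) + 99590) = 1/(44954 + 99590) = 1/144544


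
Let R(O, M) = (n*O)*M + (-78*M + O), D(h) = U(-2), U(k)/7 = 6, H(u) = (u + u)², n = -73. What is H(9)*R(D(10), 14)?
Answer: -14247576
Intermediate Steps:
H(u) = 4*u² (H(u) = (2*u)² = 4*u²)
U(k) = 42 (U(k) = 7*6 = 42)
D(h) = 42
R(O, M) = O - 78*M - 73*M*O (R(O, M) = (-73*O)*M + (-78*M + O) = -73*M*O + (O - 78*M) = O - 78*M - 73*M*O)
H(9)*R(D(10), 14) = (4*9²)*(42 - 78*14 - 73*14*42) = (4*81)*(42 - 1092 - 42924) = 324*(-43974) = -14247576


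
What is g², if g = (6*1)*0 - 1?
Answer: 1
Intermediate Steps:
g = -1 (g = 6*0 - 1 = 0 - 1 = -1)
g² = (-1)² = 1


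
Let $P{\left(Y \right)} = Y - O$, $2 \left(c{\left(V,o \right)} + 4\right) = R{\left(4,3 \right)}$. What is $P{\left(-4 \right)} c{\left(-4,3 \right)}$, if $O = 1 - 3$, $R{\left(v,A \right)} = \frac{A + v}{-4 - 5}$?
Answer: $\frac{79}{9} \approx 8.7778$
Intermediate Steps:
$R{\left(v,A \right)} = - \frac{A}{9} - \frac{v}{9}$ ($R{\left(v,A \right)} = \frac{A + v}{-9} = \left(A + v\right) \left(- \frac{1}{9}\right) = - \frac{A}{9} - \frac{v}{9}$)
$O = -2$ ($O = 1 - 3 = -2$)
$c{\left(V,o \right)} = - \frac{79}{18}$ ($c{\left(V,o \right)} = -4 + \frac{\left(- \frac{1}{9}\right) 3 - \frac{4}{9}}{2} = -4 + \frac{- \frac{1}{3} - \frac{4}{9}}{2} = -4 + \frac{1}{2} \left(- \frac{7}{9}\right) = -4 - \frac{7}{18} = - \frac{79}{18}$)
$P{\left(Y \right)} = 2 + Y$ ($P{\left(Y \right)} = Y - -2 = Y + 2 = 2 + Y$)
$P{\left(-4 \right)} c{\left(-4,3 \right)} = \left(2 - 4\right) \left(- \frac{79}{18}\right) = \left(-2\right) \left(- \frac{79}{18}\right) = \frac{79}{9}$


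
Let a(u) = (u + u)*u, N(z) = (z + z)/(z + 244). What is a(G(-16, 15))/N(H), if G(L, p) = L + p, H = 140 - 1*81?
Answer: 303/59 ≈ 5.1356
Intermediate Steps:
H = 59 (H = 140 - 81 = 59)
N(z) = 2*z/(244 + z) (N(z) = (2*z)/(244 + z) = 2*z/(244 + z))
a(u) = 2*u² (a(u) = (2*u)*u = 2*u²)
a(G(-16, 15))/N(H) = (2*(-16 + 15)²)/((2*59/(244 + 59))) = (2*(-1)²)/((2*59/303)) = (2*1)/((2*59*(1/303))) = 2/(118/303) = 2*(303/118) = 303/59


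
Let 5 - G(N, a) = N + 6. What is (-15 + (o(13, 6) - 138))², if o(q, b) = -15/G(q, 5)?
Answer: 4524129/196 ≈ 23082.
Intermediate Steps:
G(N, a) = -1 - N (G(N, a) = 5 - (N + 6) = 5 - (6 + N) = 5 + (-6 - N) = -1 - N)
o(q, b) = -15/(-1 - q)
(-15 + (o(13, 6) - 138))² = (-15 + (15/(1 + 13) - 138))² = (-15 + (15/14 - 138))² = (-15 - 1917/14)² = (-2127/14)² = 4524129/196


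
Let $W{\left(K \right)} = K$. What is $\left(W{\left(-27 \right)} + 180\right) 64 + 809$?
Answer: $10601$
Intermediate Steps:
$\left(W{\left(-27 \right)} + 180\right) 64 + 809 = \left(-27 + 180\right) 64 + 809 = 153 \cdot 64 + 809 = 9792 + 809 = 10601$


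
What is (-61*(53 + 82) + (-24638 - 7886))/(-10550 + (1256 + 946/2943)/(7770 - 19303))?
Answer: 1383426448821/358087777804 ≈ 3.8634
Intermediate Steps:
(-61*(53 + 82) + (-24638 - 7886))/(-10550 + (1256 + 946/2943)/(7770 - 19303)) = (-61*135 - 32524)/(-10550 + (1256 + 946*(1/2943))/(-11533)) = (-8235 - 32524)/(-10550 + (1256 + 946/2943)*(-1/11533)) = -40759/(-10550 + (3697354/2943)*(-1/11533)) = -40759/(-10550 - 3697354/33941619) = -40759/(-358087777804/33941619) = -40759*(-33941619/358087777804) = 1383426448821/358087777804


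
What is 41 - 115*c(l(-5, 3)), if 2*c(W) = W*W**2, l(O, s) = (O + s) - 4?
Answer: 12461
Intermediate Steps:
l(O, s) = -4 + O + s
c(W) = W**3/2 (c(W) = (W*W**2)/2 = W**3/2)
41 - 115*c(l(-5, 3)) = 41 - 115*(-4 - 5 + 3)**3/2 = 41 - 115*(-6)**3/2 = 41 - 115*(-216)/2 = 41 - 115*(-108) = 41 + 12420 = 12461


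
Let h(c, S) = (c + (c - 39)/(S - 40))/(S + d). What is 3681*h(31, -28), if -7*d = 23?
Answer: -4543581/1241 ≈ -3661.2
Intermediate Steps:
d = -23/7 (d = -⅐*23 = -23/7 ≈ -3.2857)
h(c, S) = (c + (-39 + c)/(-40 + S))/(-23/7 + S) (h(c, S) = (c + (c - 39)/(S - 40))/(S - 23/7) = (c + (-39 + c)/(-40 + S))/(-23/7 + S))
3681*h(31, -28) = 3681*(7*(-39 - 39*31 - 28*31)/(920 - 303*(-28) + 7*(-28)²)) = 3681*(7*(-39 - 1209 - 868)/(920 + 8484 + 7*784)) = 3681*(7*(-2116)/(920 + 8484 + 5488)) = 3681*(7*(-2116)/14892) = 3681*(7*(1/14892)*(-2116)) = 3681*(-3703/3723) = -4543581/1241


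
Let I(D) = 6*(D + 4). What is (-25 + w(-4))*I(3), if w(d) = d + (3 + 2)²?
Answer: -168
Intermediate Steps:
I(D) = 24 + 6*D (I(D) = 6*(4 + D) = 24 + 6*D)
w(d) = 25 + d (w(d) = d + 5² = d + 25 = 25 + d)
(-25 + w(-4))*I(3) = (-25 + (25 - 4))*(24 + 6*3) = (-25 + 21)*(24 + 18) = -4*42 = -168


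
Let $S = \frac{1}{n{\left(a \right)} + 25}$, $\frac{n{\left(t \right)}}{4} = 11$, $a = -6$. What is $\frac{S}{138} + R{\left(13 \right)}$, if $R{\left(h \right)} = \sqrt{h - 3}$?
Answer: $\frac{1}{9522} + \sqrt{10} \approx 3.1624$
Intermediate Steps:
$n{\left(t \right)} = 44$ ($n{\left(t \right)} = 4 \cdot 11 = 44$)
$R{\left(h \right)} = \sqrt{-3 + h}$
$S = \frac{1}{69}$ ($S = \frac{1}{44 + 25} = \frac{1}{69} \approx 0.014493$)
$\frac{S}{138} + R{\left(13 \right)} = \frac{1}{138} \cdot \frac{1}{69} + \sqrt{-3 + 13} = \frac{1}{138} \cdot \frac{1}{69} + \sqrt{10} = \frac{1}{9522} + \sqrt{10}$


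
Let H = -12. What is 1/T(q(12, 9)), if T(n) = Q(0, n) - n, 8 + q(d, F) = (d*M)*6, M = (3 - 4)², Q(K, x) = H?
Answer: -1/76 ≈ -0.013158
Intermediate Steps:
Q(K, x) = -12
M = 1 (M = (-1)² = 1)
q(d, F) = -8 + 6*d (q(d, F) = -8 + (d*1)*6 = -8 + d*6 = -8 + 6*d)
T(n) = -12 - n
1/T(q(12, 9)) = 1/(-12 - (-8 + 6*12)) = 1/(-12 - (-8 + 72)) = 1/(-12 - 1*64) = 1/(-12 - 64) = 1/(-76) = -1/76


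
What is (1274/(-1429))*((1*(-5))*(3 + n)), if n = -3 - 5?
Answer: -31850/1429 ≈ -22.288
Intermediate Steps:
n = -8
(1274/(-1429))*((1*(-5))*(3 + n)) = (1274/(-1429))*((1*(-5))*(3 - 8)) = (1274*(-1/1429))*(-5*(-5)) = -1274/1429*25 = -31850/1429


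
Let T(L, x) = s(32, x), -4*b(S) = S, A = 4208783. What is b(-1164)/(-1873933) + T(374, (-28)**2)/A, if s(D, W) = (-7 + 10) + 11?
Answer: -1198520791/7886977353539 ≈ -0.00015196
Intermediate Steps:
b(S) = -S/4
s(D, W) = 14 (s(D, W) = 3 + 11 = 14)
T(L, x) = 14
b(-1164)/(-1873933) + T(374, (-28)**2)/A = -1/4*(-1164)/(-1873933) + 14/4208783 = 291*(-1/1873933) + 14*(1/4208783) = -291/1873933 + 14/4208783 = -1198520791/7886977353539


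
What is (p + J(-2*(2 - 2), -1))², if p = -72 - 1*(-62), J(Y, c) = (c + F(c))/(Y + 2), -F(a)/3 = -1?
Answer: 81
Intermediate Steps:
F(a) = 3 (F(a) = -3*(-1) = 3)
J(Y, c) = (3 + c)/(2 + Y) (J(Y, c) = (c + 3)/(Y + 2) = (3 + c)/(2 + Y))
p = -10 (p = -72 + 62 = -10)
(p + J(-2*(2 - 2), -1))² = (-10 + (3 - 1)/(2 - 2*(2 - 2)))² = (-10 + 2/(2 - 2*0))² = (-10 + 2/(2 + 0))² = (-10 + 2/2)² = (-10 + (½)*2)² = (-10 + 1)² = (-9)² = 81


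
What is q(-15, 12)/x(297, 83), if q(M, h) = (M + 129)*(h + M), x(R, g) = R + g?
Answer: -9/10 ≈ -0.90000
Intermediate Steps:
q(M, h) = (129 + M)*(M + h)
q(-15, 12)/x(297, 83) = ((-15)² + 129*(-15) + 129*12 - 15*12)/(297 + 83) = (225 - 1935 + 1548 - 180)/380 = -342*1/380 = -9/10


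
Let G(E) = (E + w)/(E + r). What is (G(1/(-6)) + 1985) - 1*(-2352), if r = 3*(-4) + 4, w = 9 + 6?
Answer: 212424/49 ≈ 4335.2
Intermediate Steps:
w = 15
r = -8 (r = -12 + 4 = -8)
G(E) = (15 + E)/(-8 + E) (G(E) = (E + 15)/(E - 8) = (15 + E)/(-8 + E))
(G(1/(-6)) + 1985) - 1*(-2352) = ((15 + 1/(-6))/(-8 + 1/(-6)) + 1985) - 1*(-2352) = ((15 - ⅙)/(-8 - ⅙) + 1985) + 2352 = ((89/6)/(-49/6) + 1985) + 2352 = (-6/49*89/6 + 1985) + 2352 = (-89/49 + 1985) + 2352 = 97176/49 + 2352 = 212424/49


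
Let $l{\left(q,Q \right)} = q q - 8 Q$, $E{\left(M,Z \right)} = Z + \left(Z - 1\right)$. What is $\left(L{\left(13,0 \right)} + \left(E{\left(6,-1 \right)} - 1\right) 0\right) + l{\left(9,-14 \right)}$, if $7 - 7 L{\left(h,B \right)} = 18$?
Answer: $\frac{1340}{7} \approx 191.43$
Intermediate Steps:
$L{\left(h,B \right)} = - \frac{11}{7}$ ($L{\left(h,B \right)} = 1 - \frac{18}{7} = - \frac{11}{7}$)
$E{\left(M,Z \right)} = -1 + 2 Z$ ($E{\left(M,Z \right)} = Z + \left(-1 + Z\right) = -1 + 2 Z$)
$l{\left(q,Q \right)} = q^{2} - 8 Q$
$\left(L{\left(13,0 \right)} + \left(E{\left(6,-1 \right)} - 1\right) 0\right) + l{\left(9,-14 \right)} = \left(- \frac{11}{7} + \left(\left(-1 + 2 \left(-1\right)\right) - 1\right) 0\right) + \left(9^{2} - -112\right) = \left(- \frac{11}{7} + \left(\left(-1 - 2\right) - 1\right) 0\right) + \left(81 + 112\right) = \left(- \frac{11}{7} + \left(-3 - 1\right) 0\right) + 193 = \left(- \frac{11}{7} - 0\right) + 193 = \left(- \frac{11}{7} + 0\right) + 193 = - \frac{11}{7} + 193 = \frac{1340}{7}$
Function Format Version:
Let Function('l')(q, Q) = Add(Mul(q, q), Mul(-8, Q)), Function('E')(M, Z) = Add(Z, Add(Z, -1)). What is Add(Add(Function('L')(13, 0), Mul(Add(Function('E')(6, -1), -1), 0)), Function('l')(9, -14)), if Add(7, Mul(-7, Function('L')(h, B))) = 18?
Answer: Rational(1340, 7) ≈ 191.43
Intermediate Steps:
Function('L')(h, B) = Rational(-11, 7) (Function('L')(h, B) = Add(1, Mul(Rational(-1, 7), 18)) = Add(1, Rational(-18, 7)) = Rational(-11, 7))
Function('E')(M, Z) = Add(-1, Mul(2, Z)) (Function('E')(M, Z) = Add(Z, Add(-1, Z)) = Add(-1, Mul(2, Z)))
Function('l')(q, Q) = Add(Pow(q, 2), Mul(-8, Q))
Add(Add(Function('L')(13, 0), Mul(Add(Function('E')(6, -1), -1), 0)), Function('l')(9, -14)) = Add(Add(Rational(-11, 7), Mul(Add(Add(-1, Mul(2, -1)), -1), 0)), Add(Pow(9, 2), Mul(-8, -14))) = Add(Add(Rational(-11, 7), Mul(Add(Add(-1, -2), -1), 0)), Add(81, 112)) = Add(Add(Rational(-11, 7), Mul(Add(-3, -1), 0)), 193) = Add(Add(Rational(-11, 7), Mul(-4, 0)), 193) = Add(Add(Rational(-11, 7), 0), 193) = Add(Rational(-11, 7), 193) = Rational(1340, 7)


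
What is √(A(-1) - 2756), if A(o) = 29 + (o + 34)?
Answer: I*√2694 ≈ 51.904*I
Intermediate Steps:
A(o) = 63 + o (A(o) = 29 + (34 + o) = 63 + o)
√(A(-1) - 2756) = √((63 - 1) - 2756) = √(62 - 2756) = √(-2694) = I*√2694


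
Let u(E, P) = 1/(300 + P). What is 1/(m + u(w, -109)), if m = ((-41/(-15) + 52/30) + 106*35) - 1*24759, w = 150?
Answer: -2865/60292573 ≈ -4.7518e-5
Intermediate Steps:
m = -315668/15 (m = ((-41*(-1/15) + 52*(1/30)) + 3710) - 24759 = ((41/15 + 26/15) + 3710) - 24759 = (67/15 + 3710) - 24759 = 55717/15 - 24759 = -315668/15 ≈ -21045.)
1/(m + u(w, -109)) = 1/(-315668/15 + 1/(300 - 109)) = 1/(-315668/15 + 1/191) = 1/(-60292573/2865) = -2865/60292573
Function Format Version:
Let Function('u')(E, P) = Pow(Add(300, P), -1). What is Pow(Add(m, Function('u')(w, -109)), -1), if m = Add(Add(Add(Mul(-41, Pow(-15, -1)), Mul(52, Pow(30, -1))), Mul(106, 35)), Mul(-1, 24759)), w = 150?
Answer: Rational(-2865, 60292573) ≈ -4.7518e-5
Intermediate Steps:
m = Rational(-315668, 15) (m = Add(Add(Add(Mul(-41, Rational(-1, 15)), Mul(52, Rational(1, 30))), 3710), -24759) = Add(Add(Add(Rational(41, 15), Rational(26, 15)), 3710), -24759) = Add(Add(Rational(67, 15), 3710), -24759) = Add(Rational(55717, 15), -24759) = Rational(-315668, 15) ≈ -21045.)
Pow(Add(m, Function('u')(w, -109)), -1) = Pow(Add(Rational(-315668, 15), Pow(Add(300, -109), -1)), -1) = Pow(Add(Rational(-315668, 15), Pow(191, -1)), -1) = Pow(Add(Rational(-315668, 15), Rational(1, 191)), -1) = Pow(Rational(-60292573, 2865), -1) = Rational(-2865, 60292573)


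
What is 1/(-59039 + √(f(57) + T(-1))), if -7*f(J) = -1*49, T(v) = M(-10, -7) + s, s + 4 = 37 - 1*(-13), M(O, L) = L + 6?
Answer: -59039/3485603469 - 2*√13/3485603469 ≈ -1.6940e-5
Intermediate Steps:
M(O, L) = 6 + L
s = 46 (s = -4 + (37 - 1*(-13)) = -4 + (37 + 13) = -4 + 50 = 46)
T(v) = 45 (T(v) = (6 - 7) + 46 = -1 + 46 = 45)
f(J) = 7 (f(J) = -(-1)*49/7 = -⅐*(-49) = 7)
1/(-59039 + √(f(57) + T(-1))) = 1/(-59039 + √(7 + 45)) = 1/(-59039 + √52) = 1/(-59039 + 2*√13)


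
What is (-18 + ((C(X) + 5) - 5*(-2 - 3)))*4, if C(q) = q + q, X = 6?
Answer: 96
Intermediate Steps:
C(q) = 2*q
(-18 + ((C(X) + 5) - 5*(-2 - 3)))*4 = (-18 + ((2*6 + 5) - 5*(-2 - 3)))*4 = (-18 + ((12 + 5) - 5*(-5)))*4 = (-18 + (17 + 25))*4 = (-18 + 42)*4 = 24*4 = 96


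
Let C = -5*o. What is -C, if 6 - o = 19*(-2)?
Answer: 220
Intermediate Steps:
o = 44 (o = 6 - 19*(-2) = 6 - 1*(-38) = 6 + 38 = 44)
C = -220 (C = -5*44 = -220)
-C = -1*(-220) = 220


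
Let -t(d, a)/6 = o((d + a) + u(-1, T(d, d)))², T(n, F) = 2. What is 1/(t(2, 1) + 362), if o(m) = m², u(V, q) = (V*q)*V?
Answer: -1/3388 ≈ -0.00029516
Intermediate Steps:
u(V, q) = q*V²
t(d, a) = -6*(2 + a + d)⁴ (t(d, a) = -6*((d + a) + 2*(-1)²)⁴ = -6*((a + d) + 2*1)⁴ = -6*((a + d) + 2)⁴ = -6*(2 + a + d)⁴)
1/(t(2, 1) + 362) = 1/(-6*(2 + 1 + 2)⁴ + 362) = 1/(-6*5⁴ + 362) = 1/(-6*625 + 362) = 1/(-3750 + 362) = 1/(-3388) = -1/3388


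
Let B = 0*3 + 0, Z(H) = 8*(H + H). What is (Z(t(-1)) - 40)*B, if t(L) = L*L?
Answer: 0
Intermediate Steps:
t(L) = L²
Z(H) = 16*H (Z(H) = 8*(2*H) = 16*H)
B = 0 (B = 0 + 0 = 0)
(Z(t(-1)) - 40)*B = (16*(-1)² - 40)*0 = (16*1 - 40)*0 = (16 - 40)*0 = -24*0 = 0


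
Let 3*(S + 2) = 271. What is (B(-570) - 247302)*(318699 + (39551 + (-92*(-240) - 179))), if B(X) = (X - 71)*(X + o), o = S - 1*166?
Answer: 63809232369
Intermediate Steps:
S = 265/3 (S = -2 + (⅓)*271 = -2 + 271/3 = 265/3 ≈ 88.333)
o = -233/3 (o = 265/3 - 1*166 = 265/3 - 166 = -233/3 ≈ -77.667)
B(X) = (-71 + X)*(-233/3 + X) (B(X) = (X - 71)*(X - 233/3) = (-71 + X)*(-233/3 + X))
(B(-570) - 247302)*(318699 + (39551 + (-92*(-240) - 179))) = ((16543/3 + (-570)² - 446/3*(-570)) - 247302)*(318699 + (39551 + (-92*(-240) - 179))) = ((16543/3 + 324900 + 84740) - 247302)*(318699 + (39551 + (22080 - 179))) = (1245463/3 - 247302)*(318699 + (39551 + 21901)) = 503557*(318699 + 61452)/3 = (503557/3)*380151 = 63809232369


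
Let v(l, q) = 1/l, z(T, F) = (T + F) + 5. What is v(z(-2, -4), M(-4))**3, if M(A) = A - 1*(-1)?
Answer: -1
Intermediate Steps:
z(T, F) = 5 + F + T (z(T, F) = (F + T) + 5 = 5 + F + T)
M(A) = 1 + A (M(A) = A + 1 = 1 + A)
v(z(-2, -4), M(-4))**3 = (1/(5 - 4 - 2))**3 = (1/(-1))**3 = (-1)**3 = -1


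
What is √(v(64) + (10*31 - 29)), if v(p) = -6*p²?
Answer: I*√24295 ≈ 155.87*I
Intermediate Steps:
√(v(64) + (10*31 - 29)) = √(-6*64² + (10*31 - 29)) = √(-6*4096 + (310 - 29)) = √(-24576 + 281) = √(-24295) = I*√24295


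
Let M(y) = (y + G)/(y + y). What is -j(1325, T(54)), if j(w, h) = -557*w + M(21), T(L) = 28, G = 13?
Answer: 15498508/21 ≈ 7.3802e+5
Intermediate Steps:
M(y) = (13 + y)/(2*y) (M(y) = (y + 13)/(y + y) = (13 + y)/((2*y)) = (13 + y)*(1/(2*y)) = (13 + y)/(2*y))
j(w, h) = 17/21 - 557*w (j(w, h) = -557*w + (½)*(13 + 21)/21 = -557*w + (½)*(1/21)*34 = -557*w + 17/21 = 17/21 - 557*w)
-j(1325, T(54)) = -(17/21 - 557*1325) = -(17/21 - 738025) = -1*(-15498508/21) = 15498508/21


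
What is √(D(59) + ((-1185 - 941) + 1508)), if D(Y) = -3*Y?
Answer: I*√795 ≈ 28.196*I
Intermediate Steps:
√(D(59) + ((-1185 - 941) + 1508)) = √(-3*59 + ((-1185 - 941) + 1508)) = √(-177 + (-2126 + 1508)) = √(-177 - 618) = √(-795) = I*√795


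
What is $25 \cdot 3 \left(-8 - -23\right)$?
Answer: $1125$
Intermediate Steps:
$25 \cdot 3 \left(-8 - -23\right) = 75 \left(-8 + 23\right) = 75 \cdot 15 = 1125$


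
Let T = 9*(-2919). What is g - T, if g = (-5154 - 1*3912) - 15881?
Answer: 1324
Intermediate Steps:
T = -26271
g = -24947 (g = (-5154 - 3912) - 15881 = -9066 - 15881 = -24947)
g - T = -24947 - 1*(-26271) = -24947 + 26271 = 1324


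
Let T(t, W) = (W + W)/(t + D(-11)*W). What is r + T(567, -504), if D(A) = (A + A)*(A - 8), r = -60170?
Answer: -200666934/3335 ≈ -60170.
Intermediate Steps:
D(A) = 2*A*(-8 + A) (D(A) = (2*A)*(-8 + A) = 2*A*(-8 + A))
T(t, W) = 2*W/(t + 418*W) (T(t, W) = (W + W)/(t + (2*(-11)*(-8 - 11))*W) = (2*W)/(t + (2*(-11)*(-19))*W) = (2*W)/(t + 418*W) = 2*W/(t + 418*W))
r + T(567, -504) = -60170 + 2*(-504)/(567 + 418*(-504)) = -60170 + 2*(-504)/(567 - 210672) = -60170 + 2*(-504)/(-210105) = -60170 + 2*(-504)*(-1/210105) = -60170 + 16/3335 = -200666934/3335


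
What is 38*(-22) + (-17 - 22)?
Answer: -875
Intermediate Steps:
38*(-22) + (-17 - 22) = -836 - 39 = -875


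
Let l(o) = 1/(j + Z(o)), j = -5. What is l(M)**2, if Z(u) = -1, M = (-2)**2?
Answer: 1/36 ≈ 0.027778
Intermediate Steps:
M = 4
l(o) = -1/6 (l(o) = 1/(-5 - 1) = 1/(-6) = -1/6)
l(M)**2 = (-1/6)**2 = 1/36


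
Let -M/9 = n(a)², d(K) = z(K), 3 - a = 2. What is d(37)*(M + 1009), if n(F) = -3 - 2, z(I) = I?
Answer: 29008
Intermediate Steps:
a = 1 (a = 3 - 1*2 = 3 - 2 = 1)
d(K) = K
n(F) = -5
M = -225 (M = -9*(-5)² = -9*25 = -225)
d(37)*(M + 1009) = 37*(-225 + 1009) = 37*784 = 29008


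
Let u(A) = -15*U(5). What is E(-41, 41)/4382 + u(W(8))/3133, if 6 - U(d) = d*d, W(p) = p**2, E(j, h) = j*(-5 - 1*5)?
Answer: 1266700/6864403 ≈ 0.18453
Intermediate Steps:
E(j, h) = -10*j (E(j, h) = j*(-5 - 5) = j*(-10) = -10*j)
U(d) = 6 - d**2 (U(d) = 6 - d*d = 6 - d**2)
u(A) = 285 (u(A) = -15*(6 - 1*5**2) = -15*(6 - 1*25) = -15*(6 - 25) = -15*(-19) = 285)
E(-41, 41)/4382 + u(W(8))/3133 = -10*(-41)/4382 + 285/3133 = 410*(1/4382) + 285*(1/3133) = 205/2191 + 285/3133 = 1266700/6864403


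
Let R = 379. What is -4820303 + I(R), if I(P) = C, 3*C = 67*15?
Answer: -4819968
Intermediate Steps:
C = 335 (C = (67*15)/3 = (⅓)*1005 = 335)
I(P) = 335
-4820303 + I(R) = -4820303 + 335 = -4819968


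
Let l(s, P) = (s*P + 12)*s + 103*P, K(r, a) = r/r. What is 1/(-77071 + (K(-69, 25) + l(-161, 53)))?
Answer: 1/1300270 ≈ 7.6907e-7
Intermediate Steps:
K(r, a) = 1
l(s, P) = 103*P + s*(12 + P*s) (l(s, P) = (P*s + 12)*s + 103*P = (12 + P*s)*s + 103*P = s*(12 + P*s) + 103*P = 103*P + s*(12 + P*s))
1/(-77071 + (K(-69, 25) + l(-161, 53))) = 1/(-77071 + (1 + (12*(-161) + 103*53 + 53*(-161)²))) = 1/(-77071 + (1 + (-1932 + 5459 + 53*25921))) = 1/(-77071 + (1 + (-1932 + 5459 + 1373813))) = 1/(-77071 + (1 + 1377340)) = 1/(-77071 + 1377341) = 1/1300270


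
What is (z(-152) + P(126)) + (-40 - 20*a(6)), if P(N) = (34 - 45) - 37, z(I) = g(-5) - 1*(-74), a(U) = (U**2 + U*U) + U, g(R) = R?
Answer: -1579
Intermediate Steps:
a(U) = U + 2*U**2 (a(U) = (U**2 + U**2) + U = 2*U**2 + U = U + 2*U**2)
z(I) = 69 (z(I) = -5 - 1*(-74) = -5 + 74 = 69)
P(N) = -48 (P(N) = -11 - 37 = -48)
(z(-152) + P(126)) + (-40 - 20*a(6)) = (69 - 48) + (-40 - 120*(1 + 2*6)) = 21 + (-40 - 120*(1 + 12)) = 21 + (-40 - 120*13) = 21 + (-40 - 20*78) = 21 + (-40 - 1560) = 21 - 1600 = -1579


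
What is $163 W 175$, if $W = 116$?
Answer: $3308900$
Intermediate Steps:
$163 W 175 = 163 \cdot 116 \cdot 175 = 18908 \cdot 175 = 3308900$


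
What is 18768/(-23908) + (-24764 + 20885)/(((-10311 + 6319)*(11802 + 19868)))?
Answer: -593170610097/755652027280 ≈ -0.78498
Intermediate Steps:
18768/(-23908) + (-24764 + 20885)/(((-10311 + 6319)*(11802 + 19868))) = 18768*(-1/23908) - 3879/((-3992*31670)) = -4692/5977 - 3879/(-126426640) = -4692/5977 - 3879*(-1/126426640) = -4692/5977 + 3879/126426640 = -593170610097/755652027280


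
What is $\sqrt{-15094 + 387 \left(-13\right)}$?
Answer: $5 i \sqrt{805} \approx 141.86 i$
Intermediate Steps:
$\sqrt{-15094 + 387 \left(-13\right)} = \sqrt{-15094 - 5031} = \sqrt{-20125} = 5 i \sqrt{805}$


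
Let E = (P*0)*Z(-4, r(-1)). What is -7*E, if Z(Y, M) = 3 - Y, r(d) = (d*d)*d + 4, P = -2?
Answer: 0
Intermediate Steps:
r(d) = 4 + d³ (r(d) = d²*d + 4 = d³ + 4 = 4 + d³)
E = 0 (E = (-2*0)*(3 - 1*(-4)) = 0*(3 + 4) = 0*7 = 0)
-7*E = -7*0 = 0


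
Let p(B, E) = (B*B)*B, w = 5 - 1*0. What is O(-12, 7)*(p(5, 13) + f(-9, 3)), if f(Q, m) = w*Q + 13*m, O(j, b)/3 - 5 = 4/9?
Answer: 5831/3 ≈ 1943.7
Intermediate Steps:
w = 5 (w = 5 + 0 = 5)
O(j, b) = 49/3 (O(j, b) = 15 + 3*(4/9) = 15 + 4/3 = 49/3)
f(Q, m) = 5*Q + 13*m
p(B, E) = B³ (p(B, E) = B²*B = B³)
O(-12, 7)*(p(5, 13) + f(-9, 3)) = 49*(5³ + (5*(-9) + 13*3))/3 = 49*(125 + (-45 + 39))/3 = 49*(125 - 6)/3 = (49/3)*119 = 5831/3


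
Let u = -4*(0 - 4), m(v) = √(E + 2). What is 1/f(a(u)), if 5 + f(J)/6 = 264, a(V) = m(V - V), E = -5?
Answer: 1/1554 ≈ 0.00064350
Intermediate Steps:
m(v) = I*√3 (m(v) = √(-5 + 2) = √(-3) = I*√3)
u = 16 (u = -4*(-4) = 16)
a(V) = I*√3
f(J) = 1554 (f(J) = -30 + 6*264 = -30 + 1584 = 1554)
1/f(a(u)) = 1/1554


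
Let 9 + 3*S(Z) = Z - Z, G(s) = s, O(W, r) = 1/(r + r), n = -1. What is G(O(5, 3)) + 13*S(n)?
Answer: -233/6 ≈ -38.833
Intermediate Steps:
O(W, r) = 1/(2*r)
S(Z) = -3 (S(Z) = -3 + (Z - Z)/3 = -3 + (⅓)*0 = -3 + 0 = -3)
G(O(5, 3)) + 13*S(n) = (½)/3 + 13*(-3) = (½)*(⅓) - 39 = ⅙ - 39 = -233/6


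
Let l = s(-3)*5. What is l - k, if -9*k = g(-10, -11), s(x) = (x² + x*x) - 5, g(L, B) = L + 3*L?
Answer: 545/9 ≈ 60.556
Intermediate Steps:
g(L, B) = 4*L
s(x) = -5 + 2*x² (s(x) = (x² + x²) - 5 = 2*x² - 5 = -5 + 2*x²)
k = 40/9 (k = -4*(-10)/9 = -⅑*(-40) = 40/9 ≈ 4.4444)
l = 65 (l = (-5 + 2*(-3)²)*5 = (-5 + 2*9)*5 = (-5 + 18)*5 = 13*5 = 65)
l - k = 65 - 1*40/9 = 65 - 40/9 = 545/9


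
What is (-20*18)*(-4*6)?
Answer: 8640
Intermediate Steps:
(-20*18)*(-4*6) = -360*(-24) = 8640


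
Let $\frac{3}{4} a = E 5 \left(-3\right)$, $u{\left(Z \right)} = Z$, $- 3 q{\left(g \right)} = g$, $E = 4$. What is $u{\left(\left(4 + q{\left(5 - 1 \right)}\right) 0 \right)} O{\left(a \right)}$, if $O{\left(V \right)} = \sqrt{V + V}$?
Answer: $0$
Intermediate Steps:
$q{\left(g \right)} = - \frac{g}{3}$
$a = -80$ ($a = \frac{4 \cdot 4 \cdot 5 \left(-3\right)}{3} = \frac{4 \cdot 20 \left(-3\right)}{3} = \frac{4}{3} \left(-60\right) = -80$)
$O{\left(V \right)} = \sqrt{2} \sqrt{V}$ ($O{\left(V \right)} = \sqrt{2 V} = \sqrt{2} \sqrt{V}$)
$u{\left(\left(4 + q{\left(5 - 1 \right)}\right) 0 \right)} O{\left(a \right)} = \left(4 - \frac{5 - 1}{3}\right) 0 \sqrt{2} \sqrt{-80} = \left(4 - \frac{4}{3}\right) 0 \sqrt{2} \cdot 4 i \sqrt{5} = \left(4 - \frac{4}{3}\right) 0 \cdot 4 i \sqrt{10} = \frac{8}{3} \cdot 0 \cdot 4 i \sqrt{10} = 0 \cdot 4 i \sqrt{10} = 0$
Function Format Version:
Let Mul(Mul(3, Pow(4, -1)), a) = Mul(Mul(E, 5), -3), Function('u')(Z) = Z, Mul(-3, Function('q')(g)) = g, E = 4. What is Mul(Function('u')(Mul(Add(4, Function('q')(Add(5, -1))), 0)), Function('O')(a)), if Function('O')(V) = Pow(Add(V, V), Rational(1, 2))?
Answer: 0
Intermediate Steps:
Function('q')(g) = Mul(Rational(-1, 3), g)
a = -80 (a = Mul(Rational(4, 3), Mul(Mul(4, 5), -3)) = Mul(Rational(4, 3), Mul(20, -3)) = Mul(Rational(4, 3), -60) = -80)
Function('O')(V) = Mul(Pow(2, Rational(1, 2)), Pow(V, Rational(1, 2))) (Function('O')(V) = Pow(Mul(2, V), Rational(1, 2)) = Mul(Pow(2, Rational(1, 2)), Pow(V, Rational(1, 2))))
Mul(Function('u')(Mul(Add(4, Function('q')(Add(5, -1))), 0)), Function('O')(a)) = Mul(Mul(Add(4, Mul(Rational(-1, 3), Add(5, -1))), 0), Mul(Pow(2, Rational(1, 2)), Pow(-80, Rational(1, 2)))) = Mul(Mul(Add(4, Mul(Rational(-1, 3), 4)), 0), Mul(Pow(2, Rational(1, 2)), Mul(4, I, Pow(5, Rational(1, 2))))) = Mul(Mul(Add(4, Rational(-4, 3)), 0), Mul(4, I, Pow(10, Rational(1, 2)))) = Mul(Mul(Rational(8, 3), 0), Mul(4, I, Pow(10, Rational(1, 2)))) = Mul(0, Mul(4, I, Pow(10, Rational(1, 2)))) = 0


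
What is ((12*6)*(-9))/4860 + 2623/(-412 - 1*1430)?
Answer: -4781/3070 ≈ -1.5573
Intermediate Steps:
((12*6)*(-9))/4860 + 2623/(-412 - 1*1430) = (72*(-9))*(1/4860) + 2623/(-412 - 1430) = -648*1/4860 + 2623/(-1842) = -2/15 + 2623*(-1/1842) = -2/15 - 2623/1842 = -4781/3070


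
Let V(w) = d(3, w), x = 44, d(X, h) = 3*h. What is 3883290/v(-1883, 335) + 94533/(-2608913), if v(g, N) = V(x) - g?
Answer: 2026195055955/1051391939 ≈ 1927.2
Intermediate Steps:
V(w) = 3*w
v(g, N) = 132 - g (v(g, N) = 3*44 - g = 132 - g)
3883290/v(-1883, 335) + 94533/(-2608913) = 3883290/(132 - 1*(-1883)) + 94533/(-2608913) = 3883290/(132 + 1883) + 94533*(-1/2608913) = 3883290/2015 - 94533/2608913 = 3883290*(1/2015) - 94533/2608913 = 776658/403 - 94533/2608913 = 2026195055955/1051391939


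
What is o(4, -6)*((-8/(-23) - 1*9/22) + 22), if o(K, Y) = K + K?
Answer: 44404/253 ≈ 175.51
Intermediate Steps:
o(K, Y) = 2*K
o(4, -6)*((-8/(-23) - 1*9/22) + 22) = (2*4)*((-8/(-23) - 1*9/22) + 22) = 8*((-8*(-1/23) - 9*1/22) + 22) = 8*((8/23 - 9/22) + 22) = 8*(-31/506 + 22) = 8*(11101/506) = 44404/253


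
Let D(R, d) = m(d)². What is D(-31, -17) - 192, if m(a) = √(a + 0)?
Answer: -209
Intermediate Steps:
m(a) = √a
D(R, d) = d (D(R, d) = (√d)² = d)
D(-31, -17) - 192 = -17 - 192 = -209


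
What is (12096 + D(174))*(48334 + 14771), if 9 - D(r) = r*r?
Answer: -1146680955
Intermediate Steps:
D(r) = 9 - r² (D(r) = 9 - r*r = 9 - r²)
(12096 + D(174))*(48334 + 14771) = (12096 + (9 - 1*174²))*(48334 + 14771) = (12096 + (9 - 1*30276))*63105 = (12096 + (9 - 30276))*63105 = (12096 - 30267)*63105 = -18171*63105 = -1146680955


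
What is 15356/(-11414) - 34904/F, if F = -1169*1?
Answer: 190221546/6671483 ≈ 28.513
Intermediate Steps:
F = -1169
15356/(-11414) - 34904/F = 15356/(-11414) - 34904/(-1169) = 15356*(-1/11414) - 34904*(-1/1169) = -7678/5707 + 34904/1169 = 190221546/6671483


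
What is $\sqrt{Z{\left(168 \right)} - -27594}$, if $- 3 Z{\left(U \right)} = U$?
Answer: $7 \sqrt{562} \approx 165.95$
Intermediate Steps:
$Z{\left(U \right)} = - \frac{U}{3}$
$\sqrt{Z{\left(168 \right)} - -27594} = \sqrt{\left(- \frac{1}{3}\right) 168 - -27594} = \sqrt{-56 + 27594} = \sqrt{27538} = 7 \sqrt{562}$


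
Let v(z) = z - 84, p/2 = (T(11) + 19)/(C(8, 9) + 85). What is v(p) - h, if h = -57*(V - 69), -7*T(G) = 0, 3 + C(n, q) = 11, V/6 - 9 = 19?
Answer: 517025/93 ≈ 5559.4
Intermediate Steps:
V = 168 (V = 54 + 6*19 = 54 + 114 = 168)
C(n, q) = 8 (C(n, q) = -3 + 11 = 8)
T(G) = 0 (T(G) = -⅐*0 = 0)
p = 38/93 (p = 2*((0 + 19)/(8 + 85)) = 2*(19/93) = 38/93 ≈ 0.40860)
h = -5643 (h = -57*(168 - 69) = -57*99 = -5643)
v(z) = -84 + z
v(p) - h = (-84 + 38/93) - 1*(-5643) = -7774/93 + 5643 = 517025/93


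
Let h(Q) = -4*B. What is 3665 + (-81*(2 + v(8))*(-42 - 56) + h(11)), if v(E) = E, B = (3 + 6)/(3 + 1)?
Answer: 83036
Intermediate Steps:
B = 9/4 ≈ 2.2500
h(Q) = -9 (h(Q) = -4*9/4 = -9)
3665 + (-81*(2 + v(8))*(-42 - 56) + h(11)) = 3665 + (-81*(2 + 8)*(-42 - 56) - 9) = 3665 + (-810*(-98) - 9) = 3665 + (-81*(-980) - 9) = 3665 + (79380 - 9) = 3665 + 79371 = 83036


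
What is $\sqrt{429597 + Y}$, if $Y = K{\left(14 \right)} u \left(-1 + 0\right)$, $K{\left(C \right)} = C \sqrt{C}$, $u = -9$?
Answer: $3 \sqrt{47733 + 14 \sqrt{14}} \approx 655.8$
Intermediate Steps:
$K{\left(C \right)} = C^{\frac{3}{2}}$
$Y = 126 \sqrt{14}$ ($Y = 14^{\frac{3}{2}} \left(- 9 \left(-1 + 0\right)\right) = 14 \sqrt{14} \left(\left(-9\right) \left(-1\right)\right) = 14 \sqrt{14} \cdot 9 = 126 \sqrt{14} \approx 471.45$)
$\sqrt{429597 + Y} = \sqrt{429597 + 126 \sqrt{14}}$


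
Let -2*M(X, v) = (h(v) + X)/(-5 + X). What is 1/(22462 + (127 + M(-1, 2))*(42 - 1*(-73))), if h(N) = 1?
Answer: 1/37067 ≈ 2.6978e-5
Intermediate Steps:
M(X, v) = -(1 + X)/(2*(-5 + X))
1/(22462 + (127 + M(-1, 2))*(42 - 1*(-73))) = 1/(22462 + (127 + (-1 - 1*(-1))/(2*(-5 - 1)))*(42 - 1*(-73))) = 1/(22462 + (127 + (½)*(-1 + 1)/(-6))*(42 + 73)) = 1/(22462 + (127 + (½)*(-⅙)*0)*115) = 1/(22462 + (127 + 0)*115) = 1/(22462 + 127*115) = 1/(22462 + 14605) = 1/37067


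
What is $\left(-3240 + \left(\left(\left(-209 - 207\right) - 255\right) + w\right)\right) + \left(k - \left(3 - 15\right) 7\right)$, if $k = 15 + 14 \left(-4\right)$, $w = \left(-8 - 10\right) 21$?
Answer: $-4246$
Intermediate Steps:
$w = -378$ ($w = \left(-18\right) 21 = -378$)
$k = -41$ ($k = 15 - 56 = -41$)
$\left(-3240 + \left(\left(\left(-209 - 207\right) - 255\right) + w\right)\right) + \left(k - \left(3 - 15\right) 7\right) = \left(-3240 - 1049\right) - \left(41 + \left(3 - 15\right) 7\right) = \left(-3240 - 1049\right) - \left(41 - 84\right) = \left(-3240 - 1049\right) - -43 = \left(-3240 - 1049\right) + \left(-41 + 84\right) = -4289 + 43 = -4246$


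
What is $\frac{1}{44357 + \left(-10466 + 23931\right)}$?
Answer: $\frac{1}{57822} \approx 1.7294 \cdot 10^{-5}$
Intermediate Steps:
$\frac{1}{44357 + \left(-10466 + 23931\right)} = \frac{1}{44357 + 13465} = \frac{1}{57822}$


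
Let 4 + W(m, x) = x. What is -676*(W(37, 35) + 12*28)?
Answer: -248092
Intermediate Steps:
W(m, x) = -4 + x
-676*(W(37, 35) + 12*28) = -676*((-4 + 35) + 12*28) = -676*(31 + 336) = -676*367 = -248092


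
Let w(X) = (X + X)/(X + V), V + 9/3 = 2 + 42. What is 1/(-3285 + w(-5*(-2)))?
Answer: -51/167515 ≈ -0.00030445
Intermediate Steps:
V = 41 (V = -3 + (2 + 42) = -3 + 44 = 41)
w(X) = 2*X/(41 + X) (w(X) = (X + X)/(X + 41) = (2*X)/(41 + X) = 2*X/(41 + X))
1/(-3285 + w(-5*(-2))) = 1/(-3285 + 2*(-5*(-2))/(41 - 5*(-2))) = 1/(-3285 + 2*10/(41 + 10)) = 1/(-3285 + 2*10/51) = 1/(-3285 + 2*10*(1/51)) = 1/(-3285 + 20/51) = 1/(-167515/51) = -51/167515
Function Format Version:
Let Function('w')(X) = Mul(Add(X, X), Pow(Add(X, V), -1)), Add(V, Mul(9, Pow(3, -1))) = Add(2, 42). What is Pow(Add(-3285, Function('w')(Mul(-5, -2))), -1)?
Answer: Rational(-51, 167515) ≈ -0.00030445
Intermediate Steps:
V = 41 (V = Add(-3, Add(2, 42)) = Add(-3, 44) = 41)
Function('w')(X) = Mul(2, X, Pow(Add(41, X), -1)) (Function('w')(X) = Mul(Add(X, X), Pow(Add(X, 41), -1)) = Mul(Mul(2, X), Pow(Add(41, X), -1)) = Mul(2, X, Pow(Add(41, X), -1)))
Pow(Add(-3285, Function('w')(Mul(-5, -2))), -1) = Pow(Add(-3285, Mul(2, Mul(-5, -2), Pow(Add(41, Mul(-5, -2)), -1))), -1) = Pow(Add(-3285, Mul(2, 10, Pow(Add(41, 10), -1))), -1) = Pow(Add(-3285, Mul(2, 10, Pow(51, -1))), -1) = Pow(Add(-3285, Mul(2, 10, Rational(1, 51))), -1) = Pow(Add(-3285, Rational(20, 51)), -1) = Pow(Rational(-167515, 51), -1) = Rational(-51, 167515)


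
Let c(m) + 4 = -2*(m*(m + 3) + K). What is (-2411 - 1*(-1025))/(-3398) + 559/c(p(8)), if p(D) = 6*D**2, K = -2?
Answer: 4767929/11743488 ≈ 0.40601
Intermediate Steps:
c(m) = -2*m*(3 + m) (c(m) = -4 - 2*(m*(m + 3) - 2) = -4 - 2*(m*(3 + m) - 2) = -4 - 2*(-2 + m*(3 + m)) = -4 + (4 - 2*m*(3 + m)) = -2*m*(3 + m))
(-2411 - 1*(-1025))/(-3398) + 559/c(p(8)) = (-2411 - 1*(-1025))/(-3398) + 559/((2*(6*8**2)*(-3 - 6*8**2))) = (-2411 + 1025)*(-1/3398) + 559/((2*(6*64)*(-3 - 6*64))) = -1386*(-1/3398) + 559/((2*384*(-3 - 1*384))) = 693/1699 + 559/((2*384*(-3 - 384))) = 693/1699 + 559/((2*384*(-387))) = 693/1699 + 559/(-297216) = 693/1699 + 559*(-1/297216) = 693/1699 - 13/6912 = 4767929/11743488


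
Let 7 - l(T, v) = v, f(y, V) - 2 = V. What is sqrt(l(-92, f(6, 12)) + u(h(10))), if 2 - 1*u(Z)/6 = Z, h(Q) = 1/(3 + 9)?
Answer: 3*sqrt(2)/2 ≈ 2.1213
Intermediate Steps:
f(y, V) = 2 + V
h(Q) = 1/12
u(Z) = 12 - 6*Z
l(T, v) = 7 - v
sqrt(l(-92, f(6, 12)) + u(h(10))) = sqrt((7 - (2 + 12)) + (12 - 6*1/12)) = sqrt((7 - 1*14) + (12 - 1/2)) = sqrt((7 - 14) + 23/2) = sqrt(-7 + 23/2) = sqrt(9/2) = 3*sqrt(2)/2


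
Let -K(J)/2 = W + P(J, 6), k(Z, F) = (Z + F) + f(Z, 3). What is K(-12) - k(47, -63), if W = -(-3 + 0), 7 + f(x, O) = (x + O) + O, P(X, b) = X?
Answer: -12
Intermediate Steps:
f(x, O) = -7 + x + 2*O (f(x, O) = -7 + ((x + O) + O) = -7 + ((O + x) + O) = -7 + (x + 2*O) = -7 + x + 2*O)
W = 3 (W = -1*(-3) = 3)
k(Z, F) = -1 + F + 2*Z (k(Z, F) = (Z + F) + (-7 + Z + 2*3) = (F + Z) + (-7 + Z + 6) = (F + Z) + (-1 + Z) = -1 + F + 2*Z)
K(J) = -6 - 2*J (K(J) = -2*(3 + J) = -6 - 2*J)
K(-12) - k(47, -63) = (-6 - 2*(-12)) - (-1 - 63 + 2*47) = (-6 + 24) - (-1 - 63 + 94) = 18 - 1*30 = 18 - 30 = -12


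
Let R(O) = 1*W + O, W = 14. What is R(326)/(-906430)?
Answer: -34/90643 ≈ -0.00037510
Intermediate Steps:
R(O) = 14 + O (R(O) = 1*14 + O = 14 + O)
R(326)/(-906430) = (14 + 326)/(-906430) = 340*(-1/906430) = -34/90643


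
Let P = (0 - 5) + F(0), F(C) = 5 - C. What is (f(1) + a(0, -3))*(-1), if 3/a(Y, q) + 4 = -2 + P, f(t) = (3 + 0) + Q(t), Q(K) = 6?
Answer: -17/2 ≈ -8.5000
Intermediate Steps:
f(t) = 9 (f(t) = (3 + 0) + 6 = 3 + 6 = 9)
P = 0 (P = (0 - 5) + (5 - 1*0) = -5 + (5 + 0) = -5 + 5 = 0)
a(Y, q) = -½ (a(Y, q) = 3/(-4 + (-2 + 0)) = 3/(-4 - 2) = 3/(-6) = 3*(-⅙) = -½)
(f(1) + a(0, -3))*(-1) = (9 - ½)*(-1) = (17/2)*(-1) = -17/2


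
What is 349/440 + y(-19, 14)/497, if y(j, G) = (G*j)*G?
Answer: -209301/31240 ≈ -6.6998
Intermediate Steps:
y(j, G) = j*G²
349/440 + y(-19, 14)/497 = 349/440 - 19*14²/497 = 349*(1/440) - 19*196*(1/497) = 349/440 - 3724*1/497 = 349/440 - 532/71 = -209301/31240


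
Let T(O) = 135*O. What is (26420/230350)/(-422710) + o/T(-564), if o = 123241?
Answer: -120001320480073/74138468607900 ≈ -1.6186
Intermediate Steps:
(26420/230350)/(-422710) + o/T(-564) = (26420/230350)/(-422710) + 123241/((135*(-564))) = (26420*(1/230350))*(-1/422710) + 123241/(-76140) = (2642/23035)*(-1/422710) + 123241*(-1/76140) = -1321/4868562425 - 123241/76140 = -120001320480073/74138468607900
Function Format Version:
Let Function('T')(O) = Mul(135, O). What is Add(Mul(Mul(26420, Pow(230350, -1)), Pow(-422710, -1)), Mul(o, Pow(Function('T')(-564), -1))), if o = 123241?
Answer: Rational(-120001320480073, 74138468607900) ≈ -1.6186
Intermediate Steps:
Add(Mul(Mul(26420, Pow(230350, -1)), Pow(-422710, -1)), Mul(o, Pow(Function('T')(-564), -1))) = Add(Mul(Mul(26420, Pow(230350, -1)), Pow(-422710, -1)), Mul(123241, Pow(Mul(135, -564), -1))) = Add(Mul(Mul(26420, Rational(1, 230350)), Rational(-1, 422710)), Mul(123241, Pow(-76140, -1))) = Add(Mul(Rational(2642, 23035), Rational(-1, 422710)), Mul(123241, Rational(-1, 76140))) = Add(Rational(-1321, 4868562425), Rational(-123241, 76140)) = Rational(-120001320480073, 74138468607900)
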